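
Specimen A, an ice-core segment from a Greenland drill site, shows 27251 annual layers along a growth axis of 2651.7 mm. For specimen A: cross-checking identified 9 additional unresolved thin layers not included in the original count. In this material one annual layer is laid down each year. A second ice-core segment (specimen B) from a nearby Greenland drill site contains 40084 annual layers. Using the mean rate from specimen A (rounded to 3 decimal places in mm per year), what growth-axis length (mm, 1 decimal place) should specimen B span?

3888.1 mm

Specimen A: true annual layer count = 27251 + 9 = 27260.
A: Extension rate ≈ 2651.7 / 27260 = 0.097 mm per year.
Length of B = 0.097 × 40084 = 3888.1 mm.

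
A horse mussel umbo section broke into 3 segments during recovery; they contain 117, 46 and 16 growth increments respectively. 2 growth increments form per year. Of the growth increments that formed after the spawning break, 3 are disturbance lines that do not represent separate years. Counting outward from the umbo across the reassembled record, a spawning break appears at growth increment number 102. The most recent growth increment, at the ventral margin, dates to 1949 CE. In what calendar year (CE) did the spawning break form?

1912 CE

Total growth increments = 117 + 46 + 16 = 179.
The spawning break sits at growth increment 102 from the umbo, so 179 − 102 = 77 growth increments formed after it.
Removing the 3 false growth increments leaves 77 − 3 = 74 true growth increments beyond the spawning break.
74 growth increments at 2 per year is 74 / 2 = 37 years.
1949 − 37 = 1912 CE.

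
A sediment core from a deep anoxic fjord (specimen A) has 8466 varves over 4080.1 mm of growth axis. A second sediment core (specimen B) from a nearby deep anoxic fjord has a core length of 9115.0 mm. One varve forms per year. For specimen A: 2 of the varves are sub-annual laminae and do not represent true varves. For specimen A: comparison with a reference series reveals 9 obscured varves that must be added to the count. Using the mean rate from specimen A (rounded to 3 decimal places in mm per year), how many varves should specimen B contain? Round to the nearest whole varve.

18911 varves

Specimen A: true varve count = 8466 − 2 + 9 = 8473.
A: 4080.1 mm over 8473 years gives 4080.1 / 8473 ≈ 0.482 mm/year.
B spans 9115.0 / 0.482 = 18910.79 years ≈ 18911 varves.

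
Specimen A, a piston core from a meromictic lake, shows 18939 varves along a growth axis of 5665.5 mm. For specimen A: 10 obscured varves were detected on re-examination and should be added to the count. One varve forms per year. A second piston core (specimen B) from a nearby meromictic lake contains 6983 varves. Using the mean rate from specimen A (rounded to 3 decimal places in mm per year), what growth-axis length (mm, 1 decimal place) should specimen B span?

2087.9 mm

Specimen A: after corrections the count is 18939 + 10 = 18949 varves.
A: Mean rate = 5665.5 mm / 18949 years ≈ 0.299 mm/yr.
For B, 0.299 mm/year × 6983 years = 2087.9 mm.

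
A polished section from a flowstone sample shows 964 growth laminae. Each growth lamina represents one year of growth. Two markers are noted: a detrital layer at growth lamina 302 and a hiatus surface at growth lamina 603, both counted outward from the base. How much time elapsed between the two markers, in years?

301 years

The two markers are separated by 603 − 302 = 301 growth laminae.
One growth lamina per year makes the interval 301 years.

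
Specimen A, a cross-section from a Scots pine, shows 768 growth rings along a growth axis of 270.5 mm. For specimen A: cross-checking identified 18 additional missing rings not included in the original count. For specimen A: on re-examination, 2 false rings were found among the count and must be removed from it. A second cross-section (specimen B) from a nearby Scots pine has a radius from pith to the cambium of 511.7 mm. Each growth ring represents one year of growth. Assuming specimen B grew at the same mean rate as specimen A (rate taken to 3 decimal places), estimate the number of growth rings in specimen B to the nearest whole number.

1483 growth rings

Specimen A: after corrections the count is 768 − 2 + 18 = 784 growth rings.
A: Extension rate ≈ 270.5 / 784 = 0.345 mm per year.
For B, 511.7 / 0.345 = 1483.19 years ≈ 1483 growth rings.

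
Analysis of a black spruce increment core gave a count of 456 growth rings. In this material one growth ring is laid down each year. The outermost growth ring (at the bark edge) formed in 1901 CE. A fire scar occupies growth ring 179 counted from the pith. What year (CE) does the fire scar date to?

Between growth ring 179 and the bark edge there are 456 − 179 = 277 growth rings.
1901 − 277 = 1624 CE.

1624 CE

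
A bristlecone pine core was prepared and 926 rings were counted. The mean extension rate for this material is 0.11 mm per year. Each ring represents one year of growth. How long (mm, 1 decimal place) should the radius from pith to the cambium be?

926 years of growth are recorded.
926 years at 0.11 mm/year gives 0.11 × 926 = 101.9 mm.

101.9 mm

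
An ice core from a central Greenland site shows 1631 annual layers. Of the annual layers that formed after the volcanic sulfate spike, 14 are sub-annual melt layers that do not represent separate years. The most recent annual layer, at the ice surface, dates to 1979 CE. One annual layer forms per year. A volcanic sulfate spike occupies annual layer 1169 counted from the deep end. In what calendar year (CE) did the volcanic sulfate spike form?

1531 CE

Between annual layer 1169 and the ice surface there are 1631 − 1169 = 462 annual layers.
462 − 14 false = 448 true annual layers after the volcanic sulfate spike.
The annual layer at the ice surface is 1979 CE, so the volcanic sulfate spike dates to 1979 − 448 = 1531 CE.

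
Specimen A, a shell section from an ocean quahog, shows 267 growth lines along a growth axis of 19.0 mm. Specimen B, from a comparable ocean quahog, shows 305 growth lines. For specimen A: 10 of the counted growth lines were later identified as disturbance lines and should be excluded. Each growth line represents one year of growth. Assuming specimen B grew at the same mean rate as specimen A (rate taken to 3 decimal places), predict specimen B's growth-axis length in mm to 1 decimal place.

Specimen A: correcting the raw count gives 267 − 10 = 257 true growth lines.
A: 19.0 mm over 257 years gives 19.0 / 257 ≈ 0.074 mm/year.
For B, 0.074 mm/year × 305 years = 22.6 mm.

22.6 mm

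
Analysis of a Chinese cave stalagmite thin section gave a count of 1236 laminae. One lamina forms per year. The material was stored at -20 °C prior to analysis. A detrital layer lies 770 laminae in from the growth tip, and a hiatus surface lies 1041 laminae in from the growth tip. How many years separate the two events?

The two markers are separated by 1041 − 770 = 271 laminae.
One lamina per year makes the interval 271 years.

271 years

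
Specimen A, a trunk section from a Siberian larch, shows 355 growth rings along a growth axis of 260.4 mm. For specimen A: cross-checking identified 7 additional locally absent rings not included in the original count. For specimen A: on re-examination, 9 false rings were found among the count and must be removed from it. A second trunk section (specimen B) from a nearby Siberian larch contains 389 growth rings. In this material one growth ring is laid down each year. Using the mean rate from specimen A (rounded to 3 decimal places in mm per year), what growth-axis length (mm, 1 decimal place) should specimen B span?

Specimen A: true growth ring count = 355 − 9 + 7 = 353.
A: Mean rate = 260.4 mm / 353 years ≈ 0.738 mm/yr.
For B, 0.738 mm/year × 389 years = 287.1 mm.

287.1 mm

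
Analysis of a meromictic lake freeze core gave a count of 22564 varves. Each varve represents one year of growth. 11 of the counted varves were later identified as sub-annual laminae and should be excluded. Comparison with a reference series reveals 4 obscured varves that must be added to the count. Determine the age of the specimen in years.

After corrections the count is 22564 − 11 + 4 = 22557 varves.
With a one-to-one varve periodicity this is 22557 years.

22557 years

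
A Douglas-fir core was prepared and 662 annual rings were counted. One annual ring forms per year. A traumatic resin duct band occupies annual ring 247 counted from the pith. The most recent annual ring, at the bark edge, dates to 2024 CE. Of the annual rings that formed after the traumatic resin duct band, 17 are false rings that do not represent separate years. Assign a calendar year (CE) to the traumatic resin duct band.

662 − 247 = 415 annual rings lie beyond the traumatic resin duct band toward the bark edge.
Removing the 17 false annual rings leaves 415 − 17 = 398 true annual rings beyond the traumatic resin duct band.
Counting back 398 years from 2024 CE places the traumatic resin duct band in 2024 − 398 = 1626 CE.

1626 CE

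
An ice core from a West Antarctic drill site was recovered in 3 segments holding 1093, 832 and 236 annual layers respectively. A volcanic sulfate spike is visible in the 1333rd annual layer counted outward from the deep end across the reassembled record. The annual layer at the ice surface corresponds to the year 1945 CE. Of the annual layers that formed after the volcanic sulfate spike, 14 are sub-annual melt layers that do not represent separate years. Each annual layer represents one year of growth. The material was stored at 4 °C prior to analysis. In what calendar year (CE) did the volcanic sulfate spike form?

1131 CE

Total annual layers = 1093 + 832 + 236 = 2161.
2161 − 1333 = 828 annual layers lie beyond the volcanic sulfate spike toward the ice surface.
Removing the 14 false annual layers leaves 828 − 14 = 814 true annual layers beyond the volcanic sulfate spike.
1945 − 814 = 1131 CE.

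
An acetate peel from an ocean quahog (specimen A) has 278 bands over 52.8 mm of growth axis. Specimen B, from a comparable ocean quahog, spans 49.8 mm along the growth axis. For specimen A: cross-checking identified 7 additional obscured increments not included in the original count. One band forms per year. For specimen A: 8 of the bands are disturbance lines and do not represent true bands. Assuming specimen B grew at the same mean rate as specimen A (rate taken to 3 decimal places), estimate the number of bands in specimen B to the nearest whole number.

261 bands

Specimen A: adjusted count: 278 − 8 + 7 = 277 bands.
A: Mean rate = 52.8 mm / 277 years ≈ 0.191 mm per year.
B spans 49.8 / 0.191 = 260.73 years ≈ 261 bands.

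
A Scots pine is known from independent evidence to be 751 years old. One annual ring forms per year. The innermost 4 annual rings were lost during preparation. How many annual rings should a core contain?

747 annual rings

At one annual ring per year, 751 years correspond to 751 annual rings.
751 − 4 missed = 747 annual rings expected in the prepared section.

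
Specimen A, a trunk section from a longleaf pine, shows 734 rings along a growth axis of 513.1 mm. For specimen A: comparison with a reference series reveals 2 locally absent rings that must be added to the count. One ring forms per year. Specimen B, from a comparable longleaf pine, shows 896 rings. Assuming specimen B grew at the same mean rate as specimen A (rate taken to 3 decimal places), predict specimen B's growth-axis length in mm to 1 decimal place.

Specimen A: true ring count = 734 + 2 = 736.
A: 513.1 mm over 736 years gives 513.1 / 736 ≈ 0.697 mm per year.
B's length ≈ 0.697 × 896 = 624.5 mm.

624.5 mm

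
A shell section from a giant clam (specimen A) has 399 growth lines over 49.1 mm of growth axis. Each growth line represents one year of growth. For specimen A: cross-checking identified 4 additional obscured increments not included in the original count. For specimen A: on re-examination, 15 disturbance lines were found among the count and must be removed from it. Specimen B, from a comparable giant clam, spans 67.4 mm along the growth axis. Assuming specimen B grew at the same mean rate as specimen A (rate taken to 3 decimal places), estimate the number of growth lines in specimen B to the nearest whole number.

531 growth lines

Specimen A: after corrections the count is 399 − 15 + 4 = 388 growth lines.
A: Mean rate = 49.1 mm / 388 years ≈ 0.127 mm per year.
B spans 67.4 / 0.127 = 530.71 years ≈ 531 growth lines.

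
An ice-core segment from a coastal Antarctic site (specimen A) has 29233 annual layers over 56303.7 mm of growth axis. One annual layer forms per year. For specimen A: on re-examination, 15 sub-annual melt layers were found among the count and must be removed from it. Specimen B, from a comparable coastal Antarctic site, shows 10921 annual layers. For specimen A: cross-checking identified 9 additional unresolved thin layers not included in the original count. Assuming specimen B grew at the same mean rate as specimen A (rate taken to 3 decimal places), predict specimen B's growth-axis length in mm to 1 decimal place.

21033.8 mm

Specimen A: after corrections the count is 29233 − 15 + 9 = 29227 annual layers.
A: 56303.7 mm over 29227 years gives 56303.7 / 29227 ≈ 1.926 mm/year.
B's length ≈ 1.926 × 10921 = 21033.8 mm.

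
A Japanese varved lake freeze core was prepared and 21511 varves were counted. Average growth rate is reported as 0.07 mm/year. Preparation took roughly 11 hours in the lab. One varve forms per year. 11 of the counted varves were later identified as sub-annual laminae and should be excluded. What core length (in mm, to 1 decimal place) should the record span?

Correcting the raw count gives 21511 − 11 = 21500 true varves.
Predicted length = 0.07 mm/year × 21500 years = 1505.0 mm.

1505.0 mm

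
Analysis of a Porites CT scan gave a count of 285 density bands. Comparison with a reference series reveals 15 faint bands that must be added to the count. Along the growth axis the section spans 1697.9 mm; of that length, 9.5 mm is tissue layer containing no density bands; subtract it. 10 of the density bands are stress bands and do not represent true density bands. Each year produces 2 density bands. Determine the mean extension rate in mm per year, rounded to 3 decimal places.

True density band count = 285 − 10 + 15 = 290.
Dividing by 2 density bands per year: 290 / 2 = 145 years.
Net length = 1697.9 − 9.5 = 1688.4 mm.
Extension rate ≈ 1688.4 / 145 = 11.644 mm per year.

11.644 mm per year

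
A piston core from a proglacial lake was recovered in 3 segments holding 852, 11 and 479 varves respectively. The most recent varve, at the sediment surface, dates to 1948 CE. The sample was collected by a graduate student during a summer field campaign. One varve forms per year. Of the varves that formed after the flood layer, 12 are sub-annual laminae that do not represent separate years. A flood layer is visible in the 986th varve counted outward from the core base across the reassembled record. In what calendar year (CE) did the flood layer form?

1604 CE

Total varves = 852 + 11 + 479 = 1342.
1342 − 986 = 356 varves lie beyond the flood layer toward the sediment surface.
356 − 12 false = 344 true varves after the flood layer.
Counting back 344 years from 1948 CE places the flood layer in 1948 − 344 = 1604 CE.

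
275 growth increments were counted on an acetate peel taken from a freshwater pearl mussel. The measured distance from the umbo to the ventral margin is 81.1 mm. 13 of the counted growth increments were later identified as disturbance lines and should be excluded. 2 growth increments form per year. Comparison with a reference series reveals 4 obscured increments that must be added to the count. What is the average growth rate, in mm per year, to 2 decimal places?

0.61 mm per year

True growth increment count = 275 − 13 + 4 = 266.
266 growth increments at 2 per year is 266 / 2 = 133 years.
Extension rate ≈ 81.1 / 133 = 0.61 mm per year.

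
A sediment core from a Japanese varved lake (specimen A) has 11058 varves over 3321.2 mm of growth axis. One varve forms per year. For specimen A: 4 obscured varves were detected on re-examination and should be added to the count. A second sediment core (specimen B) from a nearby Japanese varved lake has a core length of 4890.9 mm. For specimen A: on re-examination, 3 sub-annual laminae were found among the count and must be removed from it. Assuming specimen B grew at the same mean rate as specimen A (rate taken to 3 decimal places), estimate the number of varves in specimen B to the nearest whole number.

16303 varves

Specimen A: correcting the raw count gives 11058 − 3 + 4 = 11059 true varves.
A: 3321.2 mm over 11059 years gives 3321.2 / 11059 ≈ 0.300 mm/yr.
For B, 4890.9 / 0.300 = 16303.00 years ≈ 16303 varves.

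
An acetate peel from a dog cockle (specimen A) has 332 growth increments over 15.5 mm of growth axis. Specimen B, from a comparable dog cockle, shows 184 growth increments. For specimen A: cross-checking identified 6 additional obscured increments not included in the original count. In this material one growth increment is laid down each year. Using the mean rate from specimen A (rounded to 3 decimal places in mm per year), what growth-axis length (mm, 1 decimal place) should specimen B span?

Specimen A: after corrections the count is 332 + 6 = 338 growth increments.
A: Mean rate = 15.5 mm / 338 years ≈ 0.046 mm/year.
Length of B = 0.046 × 184 = 8.5 mm.

8.5 mm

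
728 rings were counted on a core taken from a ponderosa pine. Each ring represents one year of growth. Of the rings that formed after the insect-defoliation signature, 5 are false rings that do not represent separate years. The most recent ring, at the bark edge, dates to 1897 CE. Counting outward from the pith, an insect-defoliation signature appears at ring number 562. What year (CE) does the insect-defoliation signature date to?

1736 CE

728 − 562 = 166 rings lie beyond the insect-defoliation signature toward the bark edge.
Removing the 5 false rings leaves 166 − 5 = 161 true rings beyond the insect-defoliation signature.
The ring at the bark edge is 1897 CE, so the insect-defoliation signature dates to 1897 − 161 = 1736 CE.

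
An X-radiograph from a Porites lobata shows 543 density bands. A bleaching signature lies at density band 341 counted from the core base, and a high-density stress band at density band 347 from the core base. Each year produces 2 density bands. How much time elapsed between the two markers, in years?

The two markers are separated by 347 − 341 = 6 density bands.
6 density bands at 2 per year is 6 / 2 = 3 years.

3 yr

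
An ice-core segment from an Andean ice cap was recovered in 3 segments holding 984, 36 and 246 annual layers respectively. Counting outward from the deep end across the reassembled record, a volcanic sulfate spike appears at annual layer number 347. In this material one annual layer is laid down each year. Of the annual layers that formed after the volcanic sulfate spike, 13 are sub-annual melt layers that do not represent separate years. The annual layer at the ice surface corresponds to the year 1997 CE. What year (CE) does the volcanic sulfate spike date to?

Total annual layers = 984 + 36 + 246 = 1266.
1266 − 347 = 919 annual layers lie beyond the volcanic sulfate spike toward the ice surface.
919 − 13 false = 906 true annual layers after the volcanic sulfate spike.
The annual layer at the ice surface is 1997 CE, so the volcanic sulfate spike dates to 1997 − 906 = 1091 CE.

1091 CE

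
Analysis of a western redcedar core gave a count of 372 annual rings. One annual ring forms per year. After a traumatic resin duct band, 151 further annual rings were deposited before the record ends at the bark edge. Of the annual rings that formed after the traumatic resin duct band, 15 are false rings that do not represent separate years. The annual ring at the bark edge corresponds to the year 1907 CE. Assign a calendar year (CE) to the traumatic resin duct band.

1771 CE

151 annual rings post-date the traumatic resin duct band.
151 − 15 false = 136 true annual rings after the traumatic resin duct band.
1907 − 136 = 1771 CE.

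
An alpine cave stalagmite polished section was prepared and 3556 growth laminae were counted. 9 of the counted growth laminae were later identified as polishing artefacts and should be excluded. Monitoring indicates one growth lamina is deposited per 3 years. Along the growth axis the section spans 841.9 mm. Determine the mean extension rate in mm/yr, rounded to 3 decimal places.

After corrections the count is 3556 − 9 = 3547 growth laminae.
At 3 years per growth lamina, 3547 × 3 = 10641 years.
841.9 mm over 10641 years gives 841.9 / 10641 ≈ 0.079 mm/yr.

0.079 mm/yr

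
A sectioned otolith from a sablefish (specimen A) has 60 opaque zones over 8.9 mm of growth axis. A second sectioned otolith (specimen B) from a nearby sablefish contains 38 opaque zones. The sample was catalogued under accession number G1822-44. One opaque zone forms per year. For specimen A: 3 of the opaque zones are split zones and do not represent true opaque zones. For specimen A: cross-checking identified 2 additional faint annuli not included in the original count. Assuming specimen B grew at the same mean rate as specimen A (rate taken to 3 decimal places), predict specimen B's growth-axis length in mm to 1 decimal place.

5.7 mm

Specimen A: correcting the raw count gives 60 − 3 + 2 = 59 true opaque zones.
A: 8.9 mm over 59 years gives 8.9 / 59 ≈ 0.151 mm/year.
B's length ≈ 0.151 × 38 = 5.7 mm.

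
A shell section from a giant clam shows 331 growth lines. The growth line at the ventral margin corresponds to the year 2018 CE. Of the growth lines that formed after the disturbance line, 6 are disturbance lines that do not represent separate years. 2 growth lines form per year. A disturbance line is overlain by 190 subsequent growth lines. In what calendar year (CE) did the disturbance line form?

1926 CE

190 growth lines formed after the disturbance line.
190 − 6 false = 184 true growth lines after the disturbance line.
Dividing by 2 growth lines per year: 184 / 2 = 92 years.
Counting back 92 years from 2018 CE places the disturbance line in 2018 − 92 = 1926 CE.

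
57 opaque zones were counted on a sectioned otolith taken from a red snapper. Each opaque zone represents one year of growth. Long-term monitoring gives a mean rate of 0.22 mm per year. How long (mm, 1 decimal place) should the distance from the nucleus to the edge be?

12.5 mm

The record spans 57 years at 0.22 mm per year.
Length ≈ 0.22 × 57 = 12.5 mm.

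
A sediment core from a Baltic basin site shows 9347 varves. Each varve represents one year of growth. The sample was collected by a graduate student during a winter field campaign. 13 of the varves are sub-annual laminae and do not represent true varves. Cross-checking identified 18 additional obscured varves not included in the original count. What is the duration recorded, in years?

After corrections the count is 9347 − 13 + 18 = 9352 varves.
At one varve per year, that is 9352 years.

9352 years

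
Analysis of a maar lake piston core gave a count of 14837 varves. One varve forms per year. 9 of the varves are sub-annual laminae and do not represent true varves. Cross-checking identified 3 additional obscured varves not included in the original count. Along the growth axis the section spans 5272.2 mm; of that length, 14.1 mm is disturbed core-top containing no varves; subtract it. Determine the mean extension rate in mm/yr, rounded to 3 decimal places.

After corrections the count is 14837 − 9 + 3 = 14831 varves.
Net length = 5272.2 − 14.1 = 5258.1 mm.
5258.1 mm over 14831 years gives 5258.1 / 14831 ≈ 0.355 mm/yr.

0.355 mm/yr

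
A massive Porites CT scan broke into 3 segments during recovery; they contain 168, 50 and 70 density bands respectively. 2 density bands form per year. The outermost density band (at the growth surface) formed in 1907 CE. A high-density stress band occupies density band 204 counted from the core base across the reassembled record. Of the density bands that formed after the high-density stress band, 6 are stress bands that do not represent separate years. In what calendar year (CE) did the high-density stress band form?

1868 CE

Total density bands = 168 + 50 + 70 = 288.
Between density band 204 and the growth surface there are 288 − 204 = 84 density bands.
Removing the 6 false density bands leaves 84 − 6 = 78 true density bands beyond the high-density stress band.
With 2 density bands per year, 78 / 2 = 39 years.
Counting back 39 years from 1907 CE places the high-density stress band in 1907 − 39 = 1868 CE.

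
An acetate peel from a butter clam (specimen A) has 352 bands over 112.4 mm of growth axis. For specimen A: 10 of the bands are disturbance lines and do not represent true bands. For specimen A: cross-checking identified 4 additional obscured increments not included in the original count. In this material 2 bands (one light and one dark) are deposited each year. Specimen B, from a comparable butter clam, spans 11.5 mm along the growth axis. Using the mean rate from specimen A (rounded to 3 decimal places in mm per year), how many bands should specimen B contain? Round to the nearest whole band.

Specimen A: after corrections the count is 352 − 10 + 4 = 346 bands.
Specimen A: 346 bands at 2 per year is 346 / 2 = 173 years.
A: Extension rate ≈ 112.4 / 173 = 0.650 mm/year.
B spans 11.5 / 0.650 = 17.69 years; at 2 bands per year that is 17.69 × 2 ≈ 35 bands.

35 bands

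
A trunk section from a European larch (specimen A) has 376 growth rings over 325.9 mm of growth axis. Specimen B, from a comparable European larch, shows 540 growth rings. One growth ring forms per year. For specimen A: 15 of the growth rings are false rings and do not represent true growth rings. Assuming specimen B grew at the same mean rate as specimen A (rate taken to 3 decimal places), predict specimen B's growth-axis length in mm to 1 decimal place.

487.6 mm

Specimen A: after corrections the count is 376 − 15 = 361 growth rings.
A: Extension rate ≈ 325.9 / 361 = 0.903 mm per year.
Length of B = 0.903 × 540 = 487.6 mm.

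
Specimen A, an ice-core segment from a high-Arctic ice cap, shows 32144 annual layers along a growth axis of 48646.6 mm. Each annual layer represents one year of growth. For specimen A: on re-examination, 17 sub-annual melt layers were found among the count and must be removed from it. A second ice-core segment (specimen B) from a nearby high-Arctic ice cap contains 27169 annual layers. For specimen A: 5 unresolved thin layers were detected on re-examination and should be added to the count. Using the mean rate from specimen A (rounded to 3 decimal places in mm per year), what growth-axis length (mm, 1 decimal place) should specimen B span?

41133.9 mm

Specimen A: after corrections the count is 32144 − 17 + 5 = 32132 annual layers.
A: 48646.6 mm over 32132 years gives 48646.6 / 32132 ≈ 1.514 mm/yr.
B's length ≈ 1.514 × 27169 = 41133.9 mm.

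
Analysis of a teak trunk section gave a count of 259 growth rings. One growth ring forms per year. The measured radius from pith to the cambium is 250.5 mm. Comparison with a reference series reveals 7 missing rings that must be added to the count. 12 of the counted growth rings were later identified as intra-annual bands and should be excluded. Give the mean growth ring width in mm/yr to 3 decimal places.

0.986 mm/yr

Correcting the raw count gives 259 − 12 + 7 = 254 true growth rings.
Extension rate ≈ 250.5 / 254 = 0.986 mm/yr.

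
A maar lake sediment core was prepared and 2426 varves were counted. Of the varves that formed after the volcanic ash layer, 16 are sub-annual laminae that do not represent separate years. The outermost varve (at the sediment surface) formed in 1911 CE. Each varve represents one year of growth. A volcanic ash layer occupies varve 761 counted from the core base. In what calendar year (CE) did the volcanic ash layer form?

262 CE

The volcanic ash layer sits at varve 761 from the core base, so 2426 − 761 = 1665 varves formed after it.
Removing the 16 false varves leaves 1665 − 16 = 1649 true varves beyond the volcanic ash layer.
1911 − 1649 = 262 CE.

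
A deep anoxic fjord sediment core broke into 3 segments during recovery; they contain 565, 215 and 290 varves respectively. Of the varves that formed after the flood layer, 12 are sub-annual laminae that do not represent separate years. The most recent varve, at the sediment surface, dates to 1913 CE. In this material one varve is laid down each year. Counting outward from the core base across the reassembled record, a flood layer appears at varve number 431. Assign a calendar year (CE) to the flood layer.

Total varves = 565 + 215 + 290 = 1070.
Between varve 431 and the sediment surface there are 1070 − 431 = 639 varves.
Removing the 12 false varves leaves 639 − 12 = 627 true varves beyond the flood layer.
The varve at the sediment surface is 1913 CE, so the flood layer dates to 1913 − 627 = 1286 CE.

1286 CE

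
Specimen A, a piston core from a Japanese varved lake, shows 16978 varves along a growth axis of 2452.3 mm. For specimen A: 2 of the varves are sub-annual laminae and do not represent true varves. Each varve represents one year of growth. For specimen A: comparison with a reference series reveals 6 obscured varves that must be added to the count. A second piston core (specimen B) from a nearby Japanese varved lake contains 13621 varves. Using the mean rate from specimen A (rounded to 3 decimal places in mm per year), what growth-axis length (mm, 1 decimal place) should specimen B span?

Specimen A: correcting the raw count gives 16978 − 2 + 6 = 16982 true varves.
A: Mean rate = 2452.3 mm / 16982 years ≈ 0.144 mm/year.
Length of B = 0.144 × 13621 = 1961.4 mm.

1961.4 mm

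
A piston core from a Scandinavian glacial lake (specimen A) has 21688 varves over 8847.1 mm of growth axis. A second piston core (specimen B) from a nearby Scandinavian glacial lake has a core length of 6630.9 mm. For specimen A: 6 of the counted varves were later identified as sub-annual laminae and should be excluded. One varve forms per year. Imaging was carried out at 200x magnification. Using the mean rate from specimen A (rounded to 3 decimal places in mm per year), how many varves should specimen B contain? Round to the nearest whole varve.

16252 varves

Specimen A: adjusted count: 21688 − 6 = 21682 varves.
A: Mean rate = 8847.1 mm / 21682 years ≈ 0.408 mm/year.
Specimen B: 6630.9 mm / 0.408 mm per year = 16252.21 years ≈ 16252 varves.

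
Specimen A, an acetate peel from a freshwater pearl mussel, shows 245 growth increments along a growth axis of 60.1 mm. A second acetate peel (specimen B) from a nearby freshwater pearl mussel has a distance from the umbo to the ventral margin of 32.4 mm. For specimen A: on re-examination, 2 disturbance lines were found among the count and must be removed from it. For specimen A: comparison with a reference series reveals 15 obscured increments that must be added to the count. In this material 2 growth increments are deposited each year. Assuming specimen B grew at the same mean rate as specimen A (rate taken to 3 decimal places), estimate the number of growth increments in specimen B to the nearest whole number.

139 growth increments

Specimen A: after corrections the count is 245 − 2 + 15 = 258 growth increments.
Specimen A: 258 growth increments at 2 per year is 258 / 2 = 129 years.
A: Mean rate = 60.1 mm / 129 years ≈ 0.466 mm/yr.
Specimen B: 32.4 mm / 0.466 mm per year = 69.53 years; at 2 growth increments per year that is 69.53 × 2 ≈ 139 growth increments.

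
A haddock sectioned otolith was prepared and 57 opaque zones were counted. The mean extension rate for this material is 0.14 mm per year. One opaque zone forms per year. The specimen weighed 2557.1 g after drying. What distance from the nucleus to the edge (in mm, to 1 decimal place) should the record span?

8.0 mm

57 years of growth are recorded.
Predicted length = 0.14 mm/year × 57 years = 8.0 mm.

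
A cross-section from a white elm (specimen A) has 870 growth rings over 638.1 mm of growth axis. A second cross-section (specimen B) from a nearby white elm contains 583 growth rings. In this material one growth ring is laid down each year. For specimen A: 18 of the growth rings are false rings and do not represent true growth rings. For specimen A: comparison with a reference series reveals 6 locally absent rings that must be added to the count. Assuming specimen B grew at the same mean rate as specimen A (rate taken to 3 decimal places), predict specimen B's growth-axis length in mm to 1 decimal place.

433.8 mm

Specimen A: after corrections the count is 870 − 18 + 6 = 858 growth rings.
A: 638.1 mm over 858 years gives 638.1 / 858 ≈ 0.744 mm per year.
Length of B = 0.744 × 583 = 433.8 mm.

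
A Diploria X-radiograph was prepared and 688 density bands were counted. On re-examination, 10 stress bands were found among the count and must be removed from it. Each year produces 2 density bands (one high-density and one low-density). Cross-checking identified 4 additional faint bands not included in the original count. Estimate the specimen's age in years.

Correcting the raw count gives 688 − 10 + 4 = 682 true density bands.
682 density bands at 2 per year is 682 / 2 = 341 years.

341 years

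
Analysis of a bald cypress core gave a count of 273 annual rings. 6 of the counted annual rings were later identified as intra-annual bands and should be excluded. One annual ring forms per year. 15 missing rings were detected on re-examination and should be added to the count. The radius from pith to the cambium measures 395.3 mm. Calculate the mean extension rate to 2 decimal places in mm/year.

Correcting the raw count gives 273 − 6 + 15 = 282 true annual rings.
Extension rate ≈ 395.3 / 282 = 1.40 mm/year.

1.40 mm/year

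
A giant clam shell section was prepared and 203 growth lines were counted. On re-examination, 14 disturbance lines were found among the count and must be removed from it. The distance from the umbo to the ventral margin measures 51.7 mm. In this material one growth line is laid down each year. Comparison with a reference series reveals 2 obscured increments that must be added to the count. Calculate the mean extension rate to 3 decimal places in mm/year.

0.271 mm/year

Correcting the raw count gives 203 − 14 + 2 = 191 true growth lines.
Extension rate ≈ 51.7 / 191 = 0.271 mm/year.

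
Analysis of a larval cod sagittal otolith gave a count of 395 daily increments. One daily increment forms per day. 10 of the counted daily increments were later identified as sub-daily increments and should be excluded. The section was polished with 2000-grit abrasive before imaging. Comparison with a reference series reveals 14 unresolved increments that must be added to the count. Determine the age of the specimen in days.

Correcting the raw count gives 395 − 10 + 14 = 399 true daily increments.
With a one-to-one daily increment periodicity this is 399 days.

399 days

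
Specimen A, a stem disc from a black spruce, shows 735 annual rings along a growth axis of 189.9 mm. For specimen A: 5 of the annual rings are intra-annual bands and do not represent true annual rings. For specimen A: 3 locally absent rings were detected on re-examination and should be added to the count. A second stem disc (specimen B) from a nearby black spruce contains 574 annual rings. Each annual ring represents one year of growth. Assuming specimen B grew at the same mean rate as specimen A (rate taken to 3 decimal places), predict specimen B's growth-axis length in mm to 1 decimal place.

148.7 mm

Specimen A: true annual ring count = 735 − 5 + 3 = 733.
A: Mean rate = 189.9 mm / 733 years ≈ 0.259 mm per year.
B's length ≈ 0.259 × 574 = 148.7 mm.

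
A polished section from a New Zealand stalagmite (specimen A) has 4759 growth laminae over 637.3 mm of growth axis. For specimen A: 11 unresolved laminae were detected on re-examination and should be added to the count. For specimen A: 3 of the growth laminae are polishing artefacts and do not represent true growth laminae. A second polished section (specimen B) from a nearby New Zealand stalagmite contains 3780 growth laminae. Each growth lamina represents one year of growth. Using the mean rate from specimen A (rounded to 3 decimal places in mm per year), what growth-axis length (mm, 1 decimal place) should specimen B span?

506.5 mm

Specimen A: correcting the raw count gives 4759 − 3 + 11 = 4767 true growth laminae.
A: 637.3 mm over 4767 years gives 637.3 / 4767 ≈ 0.134 mm/year.
B's length ≈ 0.134 × 3780 = 506.5 mm.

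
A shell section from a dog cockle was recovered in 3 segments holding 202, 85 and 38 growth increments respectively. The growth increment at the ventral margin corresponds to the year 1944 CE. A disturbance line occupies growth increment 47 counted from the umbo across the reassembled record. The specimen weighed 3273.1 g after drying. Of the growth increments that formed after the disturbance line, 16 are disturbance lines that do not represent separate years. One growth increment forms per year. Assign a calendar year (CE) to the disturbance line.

Total growth increments = 202 + 85 + 38 = 325.
The disturbance line sits at growth increment 47 from the umbo, so 325 − 47 = 278 growth increments formed after it.
Removing the 16 false growth increments leaves 278 − 16 = 262 true growth increments beyond the disturbance line.
Counting back 262 years from 1944 CE places the disturbance line in 1944 − 262 = 1682 CE.

1682 CE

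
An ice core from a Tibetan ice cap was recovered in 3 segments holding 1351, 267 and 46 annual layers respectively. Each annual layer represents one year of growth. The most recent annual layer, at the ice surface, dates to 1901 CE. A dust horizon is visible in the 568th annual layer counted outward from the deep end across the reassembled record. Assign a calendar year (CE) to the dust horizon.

Total annual layers = 1351 + 267 + 46 = 1664.
Between annual layer 568 and the ice surface there are 1664 − 568 = 1096 annual layers.
1901 − 1096 = 805 CE.

805 CE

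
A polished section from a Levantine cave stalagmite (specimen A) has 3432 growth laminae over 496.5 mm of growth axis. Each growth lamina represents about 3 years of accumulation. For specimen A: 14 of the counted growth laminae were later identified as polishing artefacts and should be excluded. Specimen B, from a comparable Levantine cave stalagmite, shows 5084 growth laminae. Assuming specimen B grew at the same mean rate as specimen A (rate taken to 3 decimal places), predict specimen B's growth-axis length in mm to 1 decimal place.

732.1 mm

Specimen A: true growth lamina count = 3432 − 14 = 3418.
Specimen A: multiplying by 3 years per growth lamina: 3418 × 3 = 10254 years.
A: Mean rate = 496.5 mm / 10254 years ≈ 0.048 mm/yr.
Specimen B: 5084 growth laminae at 3 years each span 5084 × 3 = 15252 years. For B, 0.048 mm/year × 15252 years = 732.1 mm.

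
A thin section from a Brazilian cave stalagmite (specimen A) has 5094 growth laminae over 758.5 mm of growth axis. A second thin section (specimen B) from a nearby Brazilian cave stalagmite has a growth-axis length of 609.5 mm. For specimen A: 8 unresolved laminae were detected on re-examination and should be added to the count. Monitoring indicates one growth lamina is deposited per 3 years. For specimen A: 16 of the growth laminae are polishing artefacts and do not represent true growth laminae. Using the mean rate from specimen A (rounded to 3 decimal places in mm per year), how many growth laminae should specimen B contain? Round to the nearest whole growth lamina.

Specimen A: after corrections the count is 5094 − 16 + 8 = 5086 growth laminae.
Specimen A: at 3 years per growth lamina, 5086 × 3 = 15258 years.
A: Extension rate ≈ 758.5 / 15258 = 0.050 mm per year.
For B, 609.5 / 0.050 = 12190.00 years; at 3 years per growth lamina that is 12190.00 / 3 ≈ 4063 growth laminae.

4063 growth laminae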